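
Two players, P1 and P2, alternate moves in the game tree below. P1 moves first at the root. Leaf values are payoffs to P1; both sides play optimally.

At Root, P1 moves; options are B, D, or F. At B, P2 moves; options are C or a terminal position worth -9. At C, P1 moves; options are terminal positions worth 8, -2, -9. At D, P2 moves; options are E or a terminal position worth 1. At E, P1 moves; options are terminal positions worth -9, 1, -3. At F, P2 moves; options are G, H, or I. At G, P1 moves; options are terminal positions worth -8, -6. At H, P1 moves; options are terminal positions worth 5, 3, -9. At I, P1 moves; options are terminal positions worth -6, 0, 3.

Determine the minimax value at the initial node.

1

C (P1): max(8, -2, -9) = 8
B (P2): min(8, -9) = -9
E (P1): max(-9, 1, -3) = 1
D (P2): min(1, 1) = 1
G (P1): max(-8, -6) = -6
H (P1): max(5, 3, -9) = 5
I (P1): max(-6, 0, 3) = 3
F (P2): min(-6, 5, 3) = -6
Root (P1): max(-9, 1, -6) = 1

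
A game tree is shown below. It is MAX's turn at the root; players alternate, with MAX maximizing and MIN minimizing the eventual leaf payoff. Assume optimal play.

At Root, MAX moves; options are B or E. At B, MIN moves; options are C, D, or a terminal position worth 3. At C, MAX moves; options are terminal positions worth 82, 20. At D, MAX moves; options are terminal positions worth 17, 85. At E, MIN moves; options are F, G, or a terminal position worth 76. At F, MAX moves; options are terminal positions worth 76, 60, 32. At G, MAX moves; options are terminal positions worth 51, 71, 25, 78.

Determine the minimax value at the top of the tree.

76

C (MAX): max(82, 20) = 82
D (MAX): max(17, 85) = 85
B (MIN): min(82, 85, 3) = 3
F (MAX): max(76, 60, 32) = 76
G (MAX): max(51, 71, 25, 78) = 78
E (MIN): min(76, 78, 76) = 76
Root (MAX): max(3, 76) = 76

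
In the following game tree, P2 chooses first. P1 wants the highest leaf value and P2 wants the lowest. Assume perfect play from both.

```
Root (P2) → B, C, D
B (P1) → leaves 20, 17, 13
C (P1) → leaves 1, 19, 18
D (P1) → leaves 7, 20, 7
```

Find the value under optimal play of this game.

19

B (P1): max(20, 17, 13) = 20
C (P1): max(1, 19, 18) = 19
D (P1): max(7, 20, 7) = 20
Root (P2): min(20, 19, 20) = 19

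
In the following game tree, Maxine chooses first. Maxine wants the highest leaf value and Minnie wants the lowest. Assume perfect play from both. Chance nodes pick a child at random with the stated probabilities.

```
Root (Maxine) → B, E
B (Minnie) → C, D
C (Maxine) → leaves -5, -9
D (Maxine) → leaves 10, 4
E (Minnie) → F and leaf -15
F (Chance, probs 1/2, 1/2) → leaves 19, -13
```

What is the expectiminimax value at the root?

-5

C (Maxine): max(-5, -9) = -5
D (Maxine): max(10, 4) = 10
B (Minnie): min(-5, 10) = -5
F (Chance): 1/2·19 + 1/2·-13 = 3
E (Minnie): min(3, -15) = -15
Root (Maxine): max(-5, -15) = -5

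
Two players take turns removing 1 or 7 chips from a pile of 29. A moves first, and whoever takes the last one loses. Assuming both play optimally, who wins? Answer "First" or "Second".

Second

Mark each pile size as W (mover wins) or L (mover loses):
i:   0  1  2  3  4  5  6  7  8  9 10 11 12 13 14 15 16 17 18 19 20 21 22 23 24 25 26 27 28 29
     W  L  W  L  W  L  W  L  W  L  W  L  W  L  W  L  W  L  W  L  W  L  W  L  W  L  W  L  W  L
Position 29 is L, so the second player wins.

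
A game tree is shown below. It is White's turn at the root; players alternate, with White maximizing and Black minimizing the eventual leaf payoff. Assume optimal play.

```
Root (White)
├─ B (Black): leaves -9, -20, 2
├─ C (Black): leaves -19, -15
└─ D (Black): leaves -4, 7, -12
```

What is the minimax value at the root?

-12

B (Black): min(-9, -20, 2) = -20
C (Black): min(-19, -15) = -19
D (Black): min(-4, 7, -12) = -12
Root (White): max(-20, -19, -12) = -12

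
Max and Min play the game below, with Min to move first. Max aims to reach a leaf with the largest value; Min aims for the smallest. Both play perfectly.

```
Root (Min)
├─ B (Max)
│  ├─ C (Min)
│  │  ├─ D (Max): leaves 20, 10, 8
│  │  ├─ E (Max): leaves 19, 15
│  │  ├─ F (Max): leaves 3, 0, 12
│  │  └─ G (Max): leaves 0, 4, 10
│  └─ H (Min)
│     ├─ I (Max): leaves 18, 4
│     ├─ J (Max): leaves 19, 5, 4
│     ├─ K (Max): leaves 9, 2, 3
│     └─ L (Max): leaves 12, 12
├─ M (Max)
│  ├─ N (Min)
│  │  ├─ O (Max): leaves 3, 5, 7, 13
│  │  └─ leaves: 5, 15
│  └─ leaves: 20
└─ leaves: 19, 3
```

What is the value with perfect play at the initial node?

D (Max): max(20, 10, 8) = 20
E (Max): max(19, 15) = 19
F (Max): max(3, 0, 12) = 12
G (Max): max(0, 4, 10) = 10
C (Min): min(20, 19, 12, 10) = 10
I (Max): max(18, 4) = 18
J (Max): max(19, 5, 4) = 19
K (Max): max(9, 2, 3) = 9
L (Max): max(12, 12) = 12
H (Min): min(18, 19, 9, 12) = 9
B (Max): max(10, 9) = 10
O (Max): max(3, 5, 7, 13) = 13
N (Min): min(13, 5, 15) = 5
M (Max): max(5, 20) = 20
Root (Min): min(10, 20, 19, 3) = 3

3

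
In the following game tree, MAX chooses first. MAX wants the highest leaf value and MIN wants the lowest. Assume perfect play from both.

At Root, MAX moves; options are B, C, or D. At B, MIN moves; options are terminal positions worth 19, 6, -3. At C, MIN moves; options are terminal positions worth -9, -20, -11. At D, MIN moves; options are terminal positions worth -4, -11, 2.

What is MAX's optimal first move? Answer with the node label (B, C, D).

B (MIN): min(19, 6, -3) = -3
C (MIN): min(-9, -20, -11) = -20
D (MIN): min(-4, -11, 2) = -11
Root (MAX): max(-3, -20, -11) = -3
MAX picks the child with the highest value: B (value -3).

B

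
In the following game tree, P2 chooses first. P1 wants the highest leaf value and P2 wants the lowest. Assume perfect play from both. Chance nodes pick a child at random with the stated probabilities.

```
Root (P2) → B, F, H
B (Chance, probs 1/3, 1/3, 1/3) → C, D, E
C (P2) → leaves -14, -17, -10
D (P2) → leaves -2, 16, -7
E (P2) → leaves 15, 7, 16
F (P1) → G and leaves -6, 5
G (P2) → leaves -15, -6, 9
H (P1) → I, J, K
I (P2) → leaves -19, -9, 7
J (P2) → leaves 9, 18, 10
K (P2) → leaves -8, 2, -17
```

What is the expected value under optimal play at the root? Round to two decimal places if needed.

-5.67

C (P2): min(-14, -17, -10) = -17
D (P2): min(-2, 16, -7) = -7
E (P2): min(15, 7, 16) = 7
B (Chance): 1/3·-17 + 1/3·-7 + 1/3·7 = -5.67
G (P2): min(-15, -6, 9) = -15
F (P1): max(-15, -6, 5) = 5
I (P2): min(-19, -9, 7) = -19
J (P2): min(9, 18, 10) = 9
K (P2): min(-8, 2, -17) = -17
H (P1): max(-19, 9, -17) = 9
Root (P2): min(-5.67, 5, 9) = -5.67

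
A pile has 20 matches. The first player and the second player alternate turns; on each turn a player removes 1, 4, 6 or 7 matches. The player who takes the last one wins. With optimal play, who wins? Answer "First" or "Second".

First

Compute winning (W) and losing (L) positions by backward induction:
i:   0  1  2  3  4  5  6  7  8  9 10 11 12 13 14 15 16 17 18 19 20
     L  W  L  W  W  L  W  W  W  W  L  W  W  L  W  L  W  W  L  W  W
Position 20 is W, so the first player wins.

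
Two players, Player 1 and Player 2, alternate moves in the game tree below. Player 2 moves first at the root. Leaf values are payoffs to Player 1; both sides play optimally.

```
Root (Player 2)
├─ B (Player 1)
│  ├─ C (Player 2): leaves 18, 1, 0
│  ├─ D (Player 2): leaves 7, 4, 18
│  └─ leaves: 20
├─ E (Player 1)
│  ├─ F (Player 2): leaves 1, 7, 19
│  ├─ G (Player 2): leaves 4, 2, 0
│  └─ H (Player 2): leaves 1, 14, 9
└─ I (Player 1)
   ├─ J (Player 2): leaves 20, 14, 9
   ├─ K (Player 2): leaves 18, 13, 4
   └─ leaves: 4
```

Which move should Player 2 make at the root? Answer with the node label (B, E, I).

C (Player 2): min(18, 1, 0) = 0
D (Player 2): min(7, 4, 18) = 4
B (Player 1): max(0, 4, 20) = 20
F (Player 2): min(1, 7, 19) = 1
G (Player 2): min(4, 2, 0) = 0
H (Player 2): min(1, 14, 9) = 1
E (Player 1): max(1, 0, 1) = 1
J (Player 2): min(20, 14, 9) = 9
K (Player 2): min(18, 13, 4) = 4
I (Player 1): max(9, 4, 4) = 9
Root (Player 2): min(20, 1, 9) = 1
Player 2 picks the child with the lowest value: E (value 1).

E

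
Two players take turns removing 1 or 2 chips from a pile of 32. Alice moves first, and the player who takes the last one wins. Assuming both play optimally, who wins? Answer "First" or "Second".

i:   0  1  2  3  4  5  6  7  8  9 10 11 12 13 14 15 16 17 18 19 20 21 22 23 24 25 26 27 28 29 30 31 32
     L  W  W  L  W  W  L  W  W  L  W  W  L  W  W  L  W  W  L  W  W  L  W  W  L  W  W  L  W  W  L  W  W
Position 32 is W, so the first player wins.

First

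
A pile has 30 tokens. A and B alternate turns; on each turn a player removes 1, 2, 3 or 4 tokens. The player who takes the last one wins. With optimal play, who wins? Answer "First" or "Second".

Second

Mark each pile size as W (mover wins) or L (mover loses):
i:   0  1  2  3  4  5  6  7  8  9 10 11 12 13 14 15 16 17 18 19 20 21 22 23 24 25 26 27 28 29 30
     L  W  W  W  W  L  W  W  W  W  L  W  W  W  W  L  W  W  W  W  L  W  W  W  W  L  W  W  W  W  L
Position 30 is L, so the second player wins.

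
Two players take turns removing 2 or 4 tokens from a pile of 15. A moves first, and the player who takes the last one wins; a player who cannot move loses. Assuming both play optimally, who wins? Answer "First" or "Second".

Compute winning (W) and losing (L) positions by backward induction:
i:   0  1  2  3  4  5  6  7  8  9 10 11 12 13 14 15
     L  L  W  W  W  W  L  L  W  W  W  W  L  L  W  W
Position 15 is W, so the first player wins.

First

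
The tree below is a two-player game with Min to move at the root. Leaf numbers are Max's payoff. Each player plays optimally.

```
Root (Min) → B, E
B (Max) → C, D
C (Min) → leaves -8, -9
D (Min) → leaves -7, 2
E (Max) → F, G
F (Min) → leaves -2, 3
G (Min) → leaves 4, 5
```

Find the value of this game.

C (Min): min(-8, -9) = -9
D (Min): min(-7, 2) = -7
B (Max): max(-9, -7) = -7
F (Min): min(-2, 3) = -2
G (Min): min(4, 5) = 4
E (Max): max(-2, 4) = 4
Root (Min): min(-7, 4) = -7

-7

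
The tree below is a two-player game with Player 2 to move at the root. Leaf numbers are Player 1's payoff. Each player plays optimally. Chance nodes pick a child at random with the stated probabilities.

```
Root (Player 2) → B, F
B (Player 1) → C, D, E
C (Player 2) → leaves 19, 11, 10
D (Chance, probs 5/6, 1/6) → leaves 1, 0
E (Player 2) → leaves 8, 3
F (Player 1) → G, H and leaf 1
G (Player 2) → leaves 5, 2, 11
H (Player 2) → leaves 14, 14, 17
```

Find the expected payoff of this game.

C (Player 2): min(19, 11, 10) = 10
D (Chance): 5/6·1 + 1/6·0 = 0.83
E (Player 2): min(8, 3) = 3
B (Player 1): max(10, 0.83, 3) = 10
G (Player 2): min(5, 2, 11) = 2
H (Player 2): min(14, 14, 17) = 14
F (Player 1): max(2, 14, 1) = 14
Root (Player 2): min(10, 14) = 10

10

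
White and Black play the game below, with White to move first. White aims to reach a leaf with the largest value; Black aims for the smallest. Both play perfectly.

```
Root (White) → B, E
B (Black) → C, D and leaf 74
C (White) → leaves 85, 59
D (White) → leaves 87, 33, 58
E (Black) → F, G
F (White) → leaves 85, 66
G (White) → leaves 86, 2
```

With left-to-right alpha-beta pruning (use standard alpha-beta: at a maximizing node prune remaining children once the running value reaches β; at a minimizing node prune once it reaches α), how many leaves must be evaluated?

C [α=-∞,β=+∞]: v=85
D [α=-∞,β=85]: v=87 after child 1 ≥ β → β-cutoff, skip 2
B [α=-∞,β=+∞]: v=74
F [α=74,β=+∞]: v=85
G [α=74,β=85]: v=86 after child 1 ≥ β → β-cutoff, skip 1
E [α=74,β=+∞]: v=85
Root [α=-∞,β=+∞]: v=85
Leaves evaluated: 7 of 10.

7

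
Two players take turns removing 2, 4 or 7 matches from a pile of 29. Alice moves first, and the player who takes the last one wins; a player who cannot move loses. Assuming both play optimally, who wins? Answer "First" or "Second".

Mark each pile size as W (mover wins) or L (mover loses):
i:   0  1  2  3  4  5  6  7  8  9 10 11 12 13 14 15 16 17 18 19 20 21 22 23 24 25 26 27 28 29
     L  L  W  W  W  W  L  W  W  L  W  W  L  W  W  L  W  W  L  W  W  L  W  W  L  W  W  L  W  W
Position 29 is W, so the first player wins.

First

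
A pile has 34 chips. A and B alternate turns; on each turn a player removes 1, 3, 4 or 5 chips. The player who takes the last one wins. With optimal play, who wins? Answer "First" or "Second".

Compute winning (W) and losing (L) positions by backward induction:
i:   0  1  2  3  4  5  6  7  8  9 10 11 12 13 14 15 16 17 18 19 20 21 22 23 24 25 26 27 28 29 30 31 32 33 34
     L  W  L  W  W  W  W  W  L  W  L  W  W  W  W  W  L  W  L  W  W  W  W  W  L  W  L  W  W  W  W  W  L  W  L
Position 34 is L, so the second player wins.

Second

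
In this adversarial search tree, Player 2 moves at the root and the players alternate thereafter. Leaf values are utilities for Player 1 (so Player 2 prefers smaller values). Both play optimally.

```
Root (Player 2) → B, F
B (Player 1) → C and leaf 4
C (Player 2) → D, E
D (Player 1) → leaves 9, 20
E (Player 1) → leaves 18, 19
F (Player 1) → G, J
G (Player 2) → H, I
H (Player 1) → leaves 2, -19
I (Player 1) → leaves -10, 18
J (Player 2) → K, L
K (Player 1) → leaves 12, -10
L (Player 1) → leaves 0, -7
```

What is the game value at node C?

19

D: max(9, 20) = 20
E: max(18, 19) = 19
C: min(20, 19) = 19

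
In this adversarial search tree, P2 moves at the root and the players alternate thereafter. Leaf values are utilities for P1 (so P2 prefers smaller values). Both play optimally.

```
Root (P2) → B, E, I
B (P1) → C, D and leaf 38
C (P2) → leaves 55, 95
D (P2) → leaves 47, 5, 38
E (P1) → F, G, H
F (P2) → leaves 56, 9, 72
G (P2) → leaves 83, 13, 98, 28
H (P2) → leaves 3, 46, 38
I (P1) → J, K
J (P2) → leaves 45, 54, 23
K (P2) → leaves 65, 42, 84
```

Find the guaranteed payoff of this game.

13

C (P2): min(55, 95) = 55
D (P2): min(47, 5, 38) = 5
B (P1): max(55, 5, 38) = 55
F (P2): min(56, 9, 72) = 9
G (P2): min(83, 13, 98, 28) = 13
H (P2): min(3, 46, 38) = 3
E (P1): max(9, 13, 3) = 13
J (P2): min(45, 54, 23) = 23
K (P2): min(65, 42, 84) = 42
I (P1): max(23, 42) = 42
Root (P2): min(55, 13, 42) = 13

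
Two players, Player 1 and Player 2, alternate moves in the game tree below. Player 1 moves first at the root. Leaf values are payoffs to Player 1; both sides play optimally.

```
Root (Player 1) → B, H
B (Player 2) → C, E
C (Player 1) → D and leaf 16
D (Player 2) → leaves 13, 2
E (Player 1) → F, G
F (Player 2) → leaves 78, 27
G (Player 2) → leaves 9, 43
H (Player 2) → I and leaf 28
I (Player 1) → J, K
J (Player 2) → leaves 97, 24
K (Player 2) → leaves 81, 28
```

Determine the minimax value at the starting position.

D (Player 2): min(13, 2) = 2
C (Player 1): max(2, 16) = 16
F (Player 2): min(78, 27) = 27
G (Player 2): min(9, 43) = 9
E (Player 1): max(27, 9) = 27
B (Player 2): min(16, 27) = 16
J (Player 2): min(97, 24) = 24
K (Player 2): min(81, 28) = 28
I (Player 1): max(24, 28) = 28
H (Player 2): min(28, 28) = 28
Root (Player 1): max(16, 28) = 28

28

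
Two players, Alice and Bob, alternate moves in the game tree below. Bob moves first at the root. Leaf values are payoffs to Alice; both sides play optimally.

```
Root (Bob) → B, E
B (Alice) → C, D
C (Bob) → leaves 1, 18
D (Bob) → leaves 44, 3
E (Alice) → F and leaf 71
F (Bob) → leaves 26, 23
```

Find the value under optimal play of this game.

C (Bob): min(1, 18) = 1
D (Bob): min(44, 3) = 3
B (Alice): max(1, 3) = 3
F (Bob): min(26, 23) = 23
E (Alice): max(23, 71) = 71
Root (Bob): min(3, 71) = 3

3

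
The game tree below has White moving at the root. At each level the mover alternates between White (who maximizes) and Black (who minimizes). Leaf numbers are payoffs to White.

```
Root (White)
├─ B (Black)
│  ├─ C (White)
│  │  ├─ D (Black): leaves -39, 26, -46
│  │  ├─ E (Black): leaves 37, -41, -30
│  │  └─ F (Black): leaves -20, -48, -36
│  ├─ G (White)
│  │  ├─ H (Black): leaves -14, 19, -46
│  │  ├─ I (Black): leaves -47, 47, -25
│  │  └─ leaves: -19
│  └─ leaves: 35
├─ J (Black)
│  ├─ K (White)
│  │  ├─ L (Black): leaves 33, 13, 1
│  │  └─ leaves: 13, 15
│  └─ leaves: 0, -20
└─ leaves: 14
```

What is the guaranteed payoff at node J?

L: min(33, 13, 1) = 1
K: max(1, 13, 15) = 15
J: min(15, 0, -20) = -20

-20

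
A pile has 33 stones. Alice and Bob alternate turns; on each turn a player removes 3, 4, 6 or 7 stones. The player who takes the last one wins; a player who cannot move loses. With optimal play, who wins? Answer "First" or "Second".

First

Mark each pile size as W (mover wins) or L (mover loses):
i:   0  1  2  3  4  5  6  7  8  9 10 11 12 13 14 15 16 17 18 19 20 21 22 23 24 25 26 27 28 29 30 31 32 33
     L  L  L  W  W  W  W  W  W  W  L  L  L  W  W  W  W  W  W  W  L  L  L  W  W  W  W  W  W  W  L  L  L  W
Position 33 is W, so the first player wins.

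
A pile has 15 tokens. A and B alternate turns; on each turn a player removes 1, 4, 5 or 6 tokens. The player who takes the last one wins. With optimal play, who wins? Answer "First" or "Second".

First

Mark each pile size as W (mover wins) or L (mover loses):
i:   0  1  2  3  4  5  6  7  8  9 10 11 12 13 14 15
     L  W  L  W  W  W  W  W  W  L  W  L  W  W  W  W
Position 15 is W, so the first player wins.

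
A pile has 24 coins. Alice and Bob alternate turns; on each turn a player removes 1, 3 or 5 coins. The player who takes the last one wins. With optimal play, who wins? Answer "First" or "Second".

Positions where the player to move wins (W) vs loses (L):
i:   0  1  2  3  4  5  6  7  8  9 10 11 12 13 14 15 16 17 18 19 20 21 22 23 24
     L  W  L  W  L  W  L  W  L  W  L  W  L  W  L  W  L  W  L  W  L  W  L  W  L
Position 24 is L, so the second player wins.

Second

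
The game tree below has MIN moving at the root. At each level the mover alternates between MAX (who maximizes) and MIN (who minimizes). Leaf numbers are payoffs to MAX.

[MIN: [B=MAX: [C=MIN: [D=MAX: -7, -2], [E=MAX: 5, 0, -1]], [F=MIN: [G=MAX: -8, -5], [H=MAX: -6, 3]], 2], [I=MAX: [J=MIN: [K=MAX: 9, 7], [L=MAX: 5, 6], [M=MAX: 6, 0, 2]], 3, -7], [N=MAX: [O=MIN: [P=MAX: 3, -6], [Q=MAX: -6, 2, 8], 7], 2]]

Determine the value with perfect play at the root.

D (MAX): max(-7, -2) = -2
E (MAX): max(5, 0, -1) = 5
C (MIN): min(-2, 5) = -2
G (MAX): max(-8, -5) = -5
H (MAX): max(-6, 3) = 3
F (MIN): min(-5, 3) = -5
B (MAX): max(-2, -5, 2) = 2
K (MAX): max(9, 7) = 9
L (MAX): max(5, 6) = 6
M (MAX): max(6, 0, 2) = 6
J (MIN): min(9, 6, 6) = 6
I (MAX): max(6, 3, -7) = 6
P (MAX): max(3, -6) = 3
Q (MAX): max(-6, 2, 8) = 8
O (MIN): min(3, 8, 7) = 3
N (MAX): max(3, 2) = 3
Root (MIN): min(2, 6, 3) = 2

2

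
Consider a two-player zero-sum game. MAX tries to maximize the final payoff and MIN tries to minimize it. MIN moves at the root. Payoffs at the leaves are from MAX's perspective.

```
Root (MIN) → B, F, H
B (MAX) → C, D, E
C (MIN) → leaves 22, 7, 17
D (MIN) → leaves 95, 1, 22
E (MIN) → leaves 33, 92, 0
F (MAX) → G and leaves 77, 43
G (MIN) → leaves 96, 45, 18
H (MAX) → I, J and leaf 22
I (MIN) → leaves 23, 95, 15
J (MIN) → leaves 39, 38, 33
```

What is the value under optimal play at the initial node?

7

C (MIN): min(22, 7, 17) = 7
D (MIN): min(95, 1, 22) = 1
E (MIN): min(33, 92, 0) = 0
B (MAX): max(7, 1, 0) = 7
G (MIN): min(96, 45, 18) = 18
F (MAX): max(18, 77, 43) = 77
I (MIN): min(23, 95, 15) = 15
J (MIN): min(39, 38, 33) = 33
H (MAX): max(15, 33, 22) = 33
Root (MIN): min(7, 77, 33) = 7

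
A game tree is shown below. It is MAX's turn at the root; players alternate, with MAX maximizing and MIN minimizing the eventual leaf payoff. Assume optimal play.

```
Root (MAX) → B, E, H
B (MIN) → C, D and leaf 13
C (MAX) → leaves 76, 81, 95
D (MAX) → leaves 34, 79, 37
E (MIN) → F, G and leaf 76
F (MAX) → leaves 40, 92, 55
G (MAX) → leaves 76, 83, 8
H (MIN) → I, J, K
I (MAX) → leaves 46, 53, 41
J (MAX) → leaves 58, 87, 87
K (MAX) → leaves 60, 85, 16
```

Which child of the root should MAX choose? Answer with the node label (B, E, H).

E

C (MAX): max(76, 81, 95) = 95
D (MAX): max(34, 79, 37) = 79
B (MIN): min(95, 79, 13) = 13
F (MAX): max(40, 92, 55) = 92
G (MAX): max(76, 83, 8) = 83
E (MIN): min(92, 83, 76) = 76
I (MAX): max(46, 53, 41) = 53
J (MAX): max(58, 87, 87) = 87
K (MAX): max(60, 85, 16) = 85
H (MIN): min(53, 87, 85) = 53
Root (MAX): max(13, 76, 53) = 76
MAX picks the child with the highest value: E (value 76).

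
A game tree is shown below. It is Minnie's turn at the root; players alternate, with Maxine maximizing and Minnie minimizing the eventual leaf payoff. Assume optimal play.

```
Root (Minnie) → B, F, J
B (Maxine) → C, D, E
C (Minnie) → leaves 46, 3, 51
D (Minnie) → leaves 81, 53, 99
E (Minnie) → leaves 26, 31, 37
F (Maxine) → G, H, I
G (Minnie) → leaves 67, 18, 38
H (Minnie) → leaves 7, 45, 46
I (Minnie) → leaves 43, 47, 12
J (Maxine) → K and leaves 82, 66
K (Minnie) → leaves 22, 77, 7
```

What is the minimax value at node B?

C: min(46, 3, 51) = 3
D: min(81, 53, 99) = 53
E: min(26, 31, 37) = 26
B: max(3, 53, 26) = 53

53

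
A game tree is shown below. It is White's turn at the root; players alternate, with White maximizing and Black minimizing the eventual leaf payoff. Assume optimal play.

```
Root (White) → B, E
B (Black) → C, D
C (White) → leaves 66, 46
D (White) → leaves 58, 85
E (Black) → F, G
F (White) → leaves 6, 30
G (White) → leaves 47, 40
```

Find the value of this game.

66

C (White): max(66, 46) = 66
D (White): max(58, 85) = 85
B (Black): min(66, 85) = 66
F (White): max(6, 30) = 30
G (White): max(47, 40) = 47
E (Black): min(30, 47) = 30
Root (White): max(66, 30) = 66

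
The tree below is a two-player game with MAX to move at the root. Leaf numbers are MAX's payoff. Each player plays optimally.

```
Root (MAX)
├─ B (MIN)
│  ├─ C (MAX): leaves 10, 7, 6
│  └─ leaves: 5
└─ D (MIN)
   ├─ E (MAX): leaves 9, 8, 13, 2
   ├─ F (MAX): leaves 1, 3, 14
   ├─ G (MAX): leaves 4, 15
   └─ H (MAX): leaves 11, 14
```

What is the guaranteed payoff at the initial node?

13

C (MAX): max(10, 7, 6) = 10
B (MIN): min(10, 5) = 5
E (MAX): max(9, 8, 13, 2) = 13
F (MAX): max(1, 3, 14) = 14
G (MAX): max(4, 15) = 15
H (MAX): max(11, 14) = 14
D (MIN): min(13, 14, 15, 14) = 13
Root (MAX): max(5, 13) = 13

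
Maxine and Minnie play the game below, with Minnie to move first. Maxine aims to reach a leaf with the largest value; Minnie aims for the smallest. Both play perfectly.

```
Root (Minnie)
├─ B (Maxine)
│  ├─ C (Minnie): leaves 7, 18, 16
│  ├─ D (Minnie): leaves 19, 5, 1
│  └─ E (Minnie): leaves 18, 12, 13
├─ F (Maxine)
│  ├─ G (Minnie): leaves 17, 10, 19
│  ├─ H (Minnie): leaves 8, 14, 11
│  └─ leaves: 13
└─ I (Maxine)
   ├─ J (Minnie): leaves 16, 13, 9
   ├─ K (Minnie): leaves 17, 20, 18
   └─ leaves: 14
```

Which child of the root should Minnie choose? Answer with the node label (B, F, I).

C (Minnie): min(7, 18, 16) = 7
D (Minnie): min(19, 5, 1) = 1
E (Minnie): min(18, 12, 13) = 12
B (Maxine): max(7, 1, 12) = 12
G (Minnie): min(17, 10, 19) = 10
H (Minnie): min(8, 14, 11) = 8
F (Maxine): max(10, 8, 13) = 13
J (Minnie): min(16, 13, 9) = 9
K (Minnie): min(17, 20, 18) = 17
I (Maxine): max(9, 17, 14) = 17
Root (Minnie): min(12, 13, 17) = 12
Minnie picks the child with the lowest value: B (value 12).

B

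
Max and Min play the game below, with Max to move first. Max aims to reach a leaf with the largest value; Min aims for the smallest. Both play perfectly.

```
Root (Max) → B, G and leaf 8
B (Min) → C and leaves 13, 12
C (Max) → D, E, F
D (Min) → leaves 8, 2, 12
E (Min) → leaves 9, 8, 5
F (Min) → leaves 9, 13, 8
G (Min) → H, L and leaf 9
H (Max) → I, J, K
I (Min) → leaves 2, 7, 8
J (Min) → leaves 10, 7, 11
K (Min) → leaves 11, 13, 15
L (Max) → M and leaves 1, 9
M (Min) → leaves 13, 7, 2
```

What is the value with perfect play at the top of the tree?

9

D (Min): min(8, 2, 12) = 2
E (Min): min(9, 8, 5) = 5
F (Min): min(9, 13, 8) = 8
C (Max): max(2, 5, 8) = 8
B (Min): min(8, 13, 12) = 8
I (Min): min(2, 7, 8) = 2
J (Min): min(10, 7, 11) = 7
K (Min): min(11, 13, 15) = 11
H (Max): max(2, 7, 11) = 11
M (Min): min(13, 7, 2) = 2
L (Max): max(2, 1, 9) = 9
G (Min): min(11, 9, 9) = 9
Root (Max): max(8, 9, 8) = 9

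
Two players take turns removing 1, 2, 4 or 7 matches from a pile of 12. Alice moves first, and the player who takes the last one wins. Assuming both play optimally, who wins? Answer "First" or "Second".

Compute winning (W) and losing (L) positions by backward induction:
i:   0  1  2  3  4  5  6  7  8  9 10 11 12
     L  W  W  L  W  W  L  W  W  L  W  W  L
Position 12 is L, so the second player wins.

Second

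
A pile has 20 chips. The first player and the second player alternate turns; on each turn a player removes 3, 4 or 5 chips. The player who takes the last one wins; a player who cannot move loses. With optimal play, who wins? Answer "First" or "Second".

Compute winning (W) and losing (L) positions by backward induction:
i:   0  1  2  3  4  5  6  7  8  9 10 11 12 13 14 15 16 17 18 19 20
     L  L  L  W  W  W  W  W  L  L  L  W  W  W  W  W  L  L  L  W  W
Position 20 is W, so the first player wins.

First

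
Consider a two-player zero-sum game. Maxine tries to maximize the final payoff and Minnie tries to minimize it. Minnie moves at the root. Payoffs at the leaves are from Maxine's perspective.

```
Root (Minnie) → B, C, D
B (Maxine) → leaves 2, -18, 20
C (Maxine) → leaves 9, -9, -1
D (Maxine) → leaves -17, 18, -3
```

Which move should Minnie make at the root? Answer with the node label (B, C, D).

C

B (Maxine): max(2, -18, 20) = 20
C (Maxine): max(9, -9, -1) = 9
D (Maxine): max(-17, 18, -3) = 18
Root (Minnie): min(20, 9, 18) = 9
Minnie picks the child with the lowest value: C (value 9).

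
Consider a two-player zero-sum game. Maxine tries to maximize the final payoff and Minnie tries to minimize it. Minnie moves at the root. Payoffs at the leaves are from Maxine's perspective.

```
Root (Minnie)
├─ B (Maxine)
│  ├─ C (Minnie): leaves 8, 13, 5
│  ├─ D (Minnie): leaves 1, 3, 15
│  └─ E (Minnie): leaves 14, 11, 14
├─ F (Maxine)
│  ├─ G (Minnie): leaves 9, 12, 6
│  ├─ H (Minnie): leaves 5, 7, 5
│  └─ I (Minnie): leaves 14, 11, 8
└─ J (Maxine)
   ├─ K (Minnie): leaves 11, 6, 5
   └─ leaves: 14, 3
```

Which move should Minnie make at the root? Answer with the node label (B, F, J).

C (Minnie): min(8, 13, 5) = 5
D (Minnie): min(1, 3, 15) = 1
E (Minnie): min(14, 11, 14) = 11
B (Maxine): max(5, 1, 11) = 11
G (Minnie): min(9, 12, 6) = 6
H (Minnie): min(5, 7, 5) = 5
I (Minnie): min(14, 11, 8) = 8
F (Maxine): max(6, 5, 8) = 8
K (Minnie): min(11, 6, 5) = 5
J (Maxine): max(5, 14, 3) = 14
Root (Minnie): min(11, 8, 14) = 8
Minnie picks the child with the lowest value: F (value 8).

F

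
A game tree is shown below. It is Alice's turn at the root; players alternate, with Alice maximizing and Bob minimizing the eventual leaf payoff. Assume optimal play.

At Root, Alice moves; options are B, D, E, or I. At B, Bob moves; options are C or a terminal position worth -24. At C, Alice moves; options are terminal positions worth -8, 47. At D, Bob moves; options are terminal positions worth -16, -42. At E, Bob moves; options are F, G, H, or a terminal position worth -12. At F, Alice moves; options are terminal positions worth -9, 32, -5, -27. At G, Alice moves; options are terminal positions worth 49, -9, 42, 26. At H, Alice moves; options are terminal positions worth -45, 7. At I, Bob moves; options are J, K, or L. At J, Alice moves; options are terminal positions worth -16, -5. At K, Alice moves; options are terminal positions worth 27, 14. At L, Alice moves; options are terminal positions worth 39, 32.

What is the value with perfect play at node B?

C: max(-8, 47) = 47
B: min(47, -24) = -24

-24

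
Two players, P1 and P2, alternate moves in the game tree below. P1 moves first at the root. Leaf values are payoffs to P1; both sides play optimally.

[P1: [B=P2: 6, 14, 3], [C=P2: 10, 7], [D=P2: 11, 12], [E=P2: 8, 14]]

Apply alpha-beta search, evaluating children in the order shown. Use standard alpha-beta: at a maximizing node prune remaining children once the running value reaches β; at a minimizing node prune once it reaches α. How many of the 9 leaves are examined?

8

B [α=-∞,β=+∞]: v=3
C [α=3,β=+∞]: v=7
D [α=7,β=+∞]: v=11
E [α=11,β=+∞]: v=8 after child 1 ≤ α → α-cutoff, skip 1
Root [α=-∞,β=+∞]: v=11
Leaves evaluated: 8 of 9.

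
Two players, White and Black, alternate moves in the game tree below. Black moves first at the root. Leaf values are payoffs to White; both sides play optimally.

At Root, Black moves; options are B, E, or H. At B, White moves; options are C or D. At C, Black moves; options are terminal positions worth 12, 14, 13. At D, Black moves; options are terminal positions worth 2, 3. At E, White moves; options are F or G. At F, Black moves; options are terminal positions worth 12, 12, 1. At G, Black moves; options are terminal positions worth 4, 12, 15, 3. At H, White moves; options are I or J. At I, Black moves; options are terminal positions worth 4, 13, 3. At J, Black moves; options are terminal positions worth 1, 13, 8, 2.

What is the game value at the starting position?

3

C (Black): min(12, 14, 13) = 12
D (Black): min(2, 3) = 2
B (White): max(12, 2) = 12
F (Black): min(12, 12, 1) = 1
G (Black): min(4, 12, 15, 3) = 3
E (White): max(1, 3) = 3
I (Black): min(4, 13, 3) = 3
J (Black): min(1, 13, 8, 2) = 1
H (White): max(3, 1) = 3
Root (Black): min(12, 3, 3) = 3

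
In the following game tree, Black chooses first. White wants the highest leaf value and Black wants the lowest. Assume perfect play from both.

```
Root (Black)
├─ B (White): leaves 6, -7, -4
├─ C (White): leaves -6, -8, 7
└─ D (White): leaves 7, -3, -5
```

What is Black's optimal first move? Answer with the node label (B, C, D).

B (White): max(6, -7, -4) = 6
C (White): max(-6, -8, 7) = 7
D (White): max(7, -3, -5) = 7
Root (Black): min(6, 7, 7) = 6
Black picks the child with the lowest value: B (value 6).

B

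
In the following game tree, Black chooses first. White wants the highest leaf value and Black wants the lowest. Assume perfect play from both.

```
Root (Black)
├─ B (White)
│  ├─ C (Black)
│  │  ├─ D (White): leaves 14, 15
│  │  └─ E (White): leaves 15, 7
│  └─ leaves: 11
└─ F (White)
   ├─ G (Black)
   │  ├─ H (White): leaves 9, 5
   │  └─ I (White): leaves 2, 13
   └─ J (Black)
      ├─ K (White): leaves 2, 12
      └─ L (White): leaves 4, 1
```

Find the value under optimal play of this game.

D (White): max(14, 15) = 15
E (White): max(15, 7) = 15
C (Black): min(15, 15) = 15
B (White): max(15, 11) = 15
H (White): max(9, 5) = 9
I (White): max(2, 13) = 13
G (Black): min(9, 13) = 9
K (White): max(2, 12) = 12
L (White): max(4, 1) = 4
J (Black): min(12, 4) = 4
F (White): max(9, 4) = 9
Root (Black): min(15, 9) = 9

9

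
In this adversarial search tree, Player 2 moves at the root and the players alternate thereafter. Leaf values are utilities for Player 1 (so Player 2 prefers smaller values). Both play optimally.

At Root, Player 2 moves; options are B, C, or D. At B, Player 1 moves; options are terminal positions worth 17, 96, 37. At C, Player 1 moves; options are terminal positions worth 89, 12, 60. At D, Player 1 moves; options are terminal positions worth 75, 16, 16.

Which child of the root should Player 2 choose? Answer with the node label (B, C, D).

B (Player 1): max(17, 96, 37) = 96
C (Player 1): max(89, 12, 60) = 89
D (Player 1): max(75, 16, 16) = 75
Root (Player 2): min(96, 89, 75) = 75
Player 2 picks the child with the lowest value: D (value 75).

D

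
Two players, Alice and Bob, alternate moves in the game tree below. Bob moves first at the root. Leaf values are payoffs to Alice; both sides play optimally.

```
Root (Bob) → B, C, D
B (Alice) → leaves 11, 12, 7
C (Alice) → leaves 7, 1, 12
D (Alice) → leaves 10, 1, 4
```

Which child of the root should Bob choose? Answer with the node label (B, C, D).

D

B (Alice): max(11, 12, 7) = 12
C (Alice): max(7, 1, 12) = 12
D (Alice): max(10, 1, 4) = 10
Root (Bob): min(12, 12, 10) = 10
Bob picks the child with the lowest value: D (value 10).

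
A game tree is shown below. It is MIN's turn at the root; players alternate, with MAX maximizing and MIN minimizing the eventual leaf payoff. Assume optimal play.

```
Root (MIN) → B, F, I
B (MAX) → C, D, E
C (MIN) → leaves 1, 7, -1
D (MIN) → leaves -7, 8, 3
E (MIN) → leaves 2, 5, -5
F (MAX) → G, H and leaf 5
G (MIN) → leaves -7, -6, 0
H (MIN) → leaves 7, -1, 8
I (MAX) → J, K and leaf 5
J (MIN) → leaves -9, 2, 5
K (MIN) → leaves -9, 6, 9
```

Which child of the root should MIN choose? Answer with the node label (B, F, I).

C (MIN): min(1, 7, -1) = -1
D (MIN): min(-7, 8, 3) = -7
E (MIN): min(2, 5, -5) = -5
B (MAX): max(-1, -7, -5) = -1
G (MIN): min(-7, -6, 0) = -7
H (MIN): min(7, -1, 8) = -1
F (MAX): max(-7, -1, 5) = 5
J (MIN): min(-9, 2, 5) = -9
K (MIN): min(-9, 6, 9) = -9
I (MAX): max(-9, -9, 5) = 5
Root (MIN): min(-1, 5, 5) = -1
MIN picks the child with the lowest value: B (value -1).

B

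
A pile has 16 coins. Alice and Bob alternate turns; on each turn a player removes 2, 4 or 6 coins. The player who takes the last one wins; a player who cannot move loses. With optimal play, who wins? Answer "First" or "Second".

Second

Mark each pile size as W (mover wins) or L (mover loses):
i:   0  1  2  3  4  5  6  7  8  9 10 11 12 13 14 15 16
     L  L  W  W  W  W  W  W  L  L  W  W  W  W  W  W  L
Position 16 is L, so the second player wins.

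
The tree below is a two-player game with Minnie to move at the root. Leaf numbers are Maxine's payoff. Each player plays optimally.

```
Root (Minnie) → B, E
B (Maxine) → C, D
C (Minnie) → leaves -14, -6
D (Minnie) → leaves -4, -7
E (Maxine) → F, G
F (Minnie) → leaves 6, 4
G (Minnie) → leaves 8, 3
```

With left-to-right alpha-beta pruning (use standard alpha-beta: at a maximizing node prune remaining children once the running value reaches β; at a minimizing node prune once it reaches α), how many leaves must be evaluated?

C [α=-∞,β=+∞]: v=-14
D [α=-14,β=+∞]: v=-7
B [α=-∞,β=+∞]: v=-7
F [α=-∞,β=-7]: v=4
E [α=-∞,β=-7]: v=4 after child 1 ≥ β → β-cutoff, skip 1
Root [α=-∞,β=+∞]: v=-7
Leaves evaluated: 6 of 8.

6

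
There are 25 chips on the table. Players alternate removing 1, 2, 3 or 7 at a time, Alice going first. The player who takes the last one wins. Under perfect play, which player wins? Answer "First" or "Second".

First

Positions where the player to move wins (W) vs loses (L):
i:   0  1  2  3  4  5  6  7  8  9 10 11 12 13 14 15 16 17 18 19 20 21 22 23 24 25
     L  W  W  W  L  W  W  W  L  W  W  W  L  W  W  W  L  W  W  W  L  W  W  W  L  W
Position 25 is W, so the first player wins.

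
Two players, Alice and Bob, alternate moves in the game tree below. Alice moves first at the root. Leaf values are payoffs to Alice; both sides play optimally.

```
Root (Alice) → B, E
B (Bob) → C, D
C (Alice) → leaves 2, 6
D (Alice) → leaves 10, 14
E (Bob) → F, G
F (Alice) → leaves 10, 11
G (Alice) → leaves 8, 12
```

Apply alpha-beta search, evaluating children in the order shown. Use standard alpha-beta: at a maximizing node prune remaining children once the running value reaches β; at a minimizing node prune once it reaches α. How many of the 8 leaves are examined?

C [α=-∞,β=+∞]: v=6
D [α=-∞,β=6]: v=10 after child 1 ≥ β → β-cutoff, skip 1
B [α=-∞,β=+∞]: v=6
F [α=6,β=+∞]: v=11
G [α=6,β=11]: v=12
E [α=6,β=+∞]: v=11
Root [α=-∞,β=+∞]: v=11
Leaves evaluated: 7 of 8.

7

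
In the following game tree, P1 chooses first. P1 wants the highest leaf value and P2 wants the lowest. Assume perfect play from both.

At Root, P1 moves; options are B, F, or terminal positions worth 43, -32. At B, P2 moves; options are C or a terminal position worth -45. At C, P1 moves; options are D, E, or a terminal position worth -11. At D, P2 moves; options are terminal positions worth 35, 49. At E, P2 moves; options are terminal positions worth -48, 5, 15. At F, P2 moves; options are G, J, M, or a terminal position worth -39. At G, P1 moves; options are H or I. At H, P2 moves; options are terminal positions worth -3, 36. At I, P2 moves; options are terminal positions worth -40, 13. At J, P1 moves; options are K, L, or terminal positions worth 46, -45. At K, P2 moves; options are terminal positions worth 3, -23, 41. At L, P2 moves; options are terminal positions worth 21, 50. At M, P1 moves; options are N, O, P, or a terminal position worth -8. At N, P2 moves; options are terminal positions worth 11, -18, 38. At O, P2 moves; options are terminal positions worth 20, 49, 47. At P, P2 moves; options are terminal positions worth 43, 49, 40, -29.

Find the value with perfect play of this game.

43

D (P2): min(35, 49) = 35
E (P2): min(-48, 5, 15) = -48
C (P1): max(35, -48, -11) = 35
B (P2): min(35, -45) = -45
H (P2): min(-3, 36) = -3
I (P2): min(-40, 13) = -40
G (P1): max(-3, -40) = -3
K (P2): min(3, -23, 41) = -23
L (P2): min(21, 50) = 21
J (P1): max(-23, 21, 46, -45) = 46
N (P2): min(11, -18, 38) = -18
O (P2): min(20, 49, 47) = 20
P (P2): min(43, 49, 40, -29) = -29
M (P1): max(-18, 20, -29, -8) = 20
F (P2): min(-3, 46, 20, -39) = -39
Root (P1): max(-45, -39, 43, -32) = 43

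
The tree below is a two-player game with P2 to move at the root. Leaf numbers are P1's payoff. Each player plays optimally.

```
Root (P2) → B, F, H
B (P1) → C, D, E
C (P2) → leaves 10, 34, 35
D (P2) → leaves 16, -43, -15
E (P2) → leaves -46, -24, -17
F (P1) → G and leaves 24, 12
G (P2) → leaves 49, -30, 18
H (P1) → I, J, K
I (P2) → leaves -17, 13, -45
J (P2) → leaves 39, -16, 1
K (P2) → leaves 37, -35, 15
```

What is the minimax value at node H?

-16

I: min(-17, 13, -45) = -45
J: min(39, -16, 1) = -16
K: min(37, -35, 15) = -35
H: max(-45, -16, -35) = -16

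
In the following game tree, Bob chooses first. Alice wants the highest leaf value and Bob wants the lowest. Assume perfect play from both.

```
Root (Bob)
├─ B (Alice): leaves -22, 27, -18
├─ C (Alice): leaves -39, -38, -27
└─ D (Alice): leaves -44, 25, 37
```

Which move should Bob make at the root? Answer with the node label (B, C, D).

C

B (Alice): max(-22, 27, -18) = 27
C (Alice): max(-39, -38, -27) = -27
D (Alice): max(-44, 25, 37) = 37
Root (Bob): min(27, -27, 37) = -27
Bob picks the child with the lowest value: C (value -27).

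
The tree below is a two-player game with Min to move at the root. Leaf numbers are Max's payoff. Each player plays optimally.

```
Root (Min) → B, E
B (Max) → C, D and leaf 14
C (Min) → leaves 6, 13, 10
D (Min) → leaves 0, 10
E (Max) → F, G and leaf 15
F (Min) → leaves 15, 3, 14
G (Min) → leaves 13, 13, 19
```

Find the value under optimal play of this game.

14

C (Min): min(6, 13, 10) = 6
D (Min): min(0, 10) = 0
B (Max): max(6, 0, 14) = 14
F (Min): min(15, 3, 14) = 3
G (Min): min(13, 13, 19) = 13
E (Max): max(3, 13, 15) = 15
Root (Min): min(14, 15) = 14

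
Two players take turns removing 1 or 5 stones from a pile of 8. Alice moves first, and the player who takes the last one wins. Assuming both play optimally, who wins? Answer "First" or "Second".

Positions where the player to move wins (W) vs loses (L):
i:   0  1  2  3  4  5  6  7  8
     L  W  L  W  L  W  L  W  L
Position 8 is L, so the second player wins.

Second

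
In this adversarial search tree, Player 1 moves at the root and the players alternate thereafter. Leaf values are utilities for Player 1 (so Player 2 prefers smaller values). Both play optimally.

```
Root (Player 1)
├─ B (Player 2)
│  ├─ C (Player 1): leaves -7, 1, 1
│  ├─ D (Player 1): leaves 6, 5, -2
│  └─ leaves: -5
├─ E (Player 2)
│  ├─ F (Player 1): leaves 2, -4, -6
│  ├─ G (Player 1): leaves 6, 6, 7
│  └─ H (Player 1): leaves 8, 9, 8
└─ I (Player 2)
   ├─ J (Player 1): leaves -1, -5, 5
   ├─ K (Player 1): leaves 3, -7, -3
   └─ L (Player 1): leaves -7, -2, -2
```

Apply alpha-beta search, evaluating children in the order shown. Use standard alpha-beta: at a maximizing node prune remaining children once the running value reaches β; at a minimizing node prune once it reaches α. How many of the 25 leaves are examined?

19

C [α=-∞,β=+∞]: v=1
D [α=-∞,β=1]: v=6 after child 1 ≥ β → β-cutoff, skip 2
B [α=-∞,β=+∞]: v=-5
F [α=-5,β=+∞]: v=2
G [α=-5,β=2]: v=6 after child 1 ≥ β → β-cutoff, skip 2
H [α=-5,β=2]: v=8 after child 1 ≥ β → β-cutoff, skip 2
E [α=-5,β=+∞]: v=2
J [α=2,β=+∞]: v=5
K [α=2,β=5]: v=3
L [α=2,β=3]: v=-2
I [α=2,β=+∞]: v=-2
Root [α=-∞,β=+∞]: v=2
Leaves evaluated: 19 of 25.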